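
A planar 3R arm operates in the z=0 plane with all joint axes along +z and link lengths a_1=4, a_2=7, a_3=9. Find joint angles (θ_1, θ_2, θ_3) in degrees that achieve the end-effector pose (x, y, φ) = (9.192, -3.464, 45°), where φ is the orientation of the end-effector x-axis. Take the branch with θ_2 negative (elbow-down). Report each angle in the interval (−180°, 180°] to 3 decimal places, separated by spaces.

-44.991 -45.016 135.007

wrist centre = target − a_3·(cos φ, sin φ) = (2.8280, -9.8280)
cos θ_2 = (104.5866−4²−7²)/(2·4·7) = 0.7069; θ_2 = -45.0164° (elbow-down)
β = atan2(-9.8280,2.8280) = -73.9466°; ψ = atan2(-4.9512,8.9483) = -28.9560°
θ_1 = β − ψ = -44.9906°
θ_3 = φ − θ_1 − θ_2 = 135.0070° (wrapped to (-180°,180°])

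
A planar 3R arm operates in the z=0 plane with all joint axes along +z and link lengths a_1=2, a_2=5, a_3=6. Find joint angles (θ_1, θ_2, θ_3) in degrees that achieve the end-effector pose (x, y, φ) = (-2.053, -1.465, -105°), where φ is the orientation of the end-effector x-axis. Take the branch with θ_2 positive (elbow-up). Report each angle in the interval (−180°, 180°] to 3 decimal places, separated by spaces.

wrist centre = target − a_3·(cos φ, sin φ) = (-0.5001, 4.3306)
cos θ_2 = (19.0038−2²−5²)/(2·2·5) = -0.4998; θ_2 = 119.9875° (elbow-up)
β = atan2(4.3306,-0.5001) = 96.5872°; ψ = atan2(4.3307,-0.4991) = 96.5736°
θ_1 = β − ψ = 0.0137°
θ_3 = φ − θ_1 − θ_2 = 134.9989° (wrapped to (-180°,180°])

0.014 119.987 134.999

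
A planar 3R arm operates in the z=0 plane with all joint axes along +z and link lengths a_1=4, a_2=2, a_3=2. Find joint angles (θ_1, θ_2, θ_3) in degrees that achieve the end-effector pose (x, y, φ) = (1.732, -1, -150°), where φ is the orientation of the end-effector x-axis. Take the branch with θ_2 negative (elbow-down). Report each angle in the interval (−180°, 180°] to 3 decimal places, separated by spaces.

30.000 -120.001 -59.999

wrist centre = target − a_3·(cos φ, sin φ) = (3.4641, -0.0000)
cos θ_2 = (11.9996−4²−2²)/(2·4·2) = -0.5000; θ_2 = -120.0015° (elbow-down)
β = atan2(-0.0000,3.4641) = -0.0000°; ψ = atan2(-1.7320,3.0000) = -30.0000°
θ_1 = β − ψ = 30.0000°
θ_3 = φ − θ_1 − θ_2 = -59.9985° (wrapped to (-180°,180°])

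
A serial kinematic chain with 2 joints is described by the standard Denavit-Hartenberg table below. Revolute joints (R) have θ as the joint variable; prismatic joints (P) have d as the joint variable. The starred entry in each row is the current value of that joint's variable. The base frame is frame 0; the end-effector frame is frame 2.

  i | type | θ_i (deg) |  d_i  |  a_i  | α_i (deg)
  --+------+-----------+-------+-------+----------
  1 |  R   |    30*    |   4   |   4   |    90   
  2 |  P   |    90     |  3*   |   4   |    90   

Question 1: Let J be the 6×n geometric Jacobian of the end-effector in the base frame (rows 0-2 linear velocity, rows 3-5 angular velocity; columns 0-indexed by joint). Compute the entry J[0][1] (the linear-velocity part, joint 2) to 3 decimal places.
0.500

prismatic axis z_1 = (0.5000,-0.8660,0.0000)
J_v[:, 1] = z_1; J_ω[:, 1] = (0,0,0)
entry J[0][1] = 0.5000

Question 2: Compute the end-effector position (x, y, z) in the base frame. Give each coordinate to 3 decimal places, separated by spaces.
4.964 -0.598 8.000

after link 1: o_1 = (3.4641, 2.0000, 4.0000)
after link 2: o_2 = (4.9641, -0.5981, 8.0000)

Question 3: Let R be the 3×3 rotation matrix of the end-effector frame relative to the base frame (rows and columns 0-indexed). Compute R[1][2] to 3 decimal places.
0.500

End-effector z-axis (col 2 of R) = (0.8660,0.5000,-0.0000)
R[1][2] = 0.5000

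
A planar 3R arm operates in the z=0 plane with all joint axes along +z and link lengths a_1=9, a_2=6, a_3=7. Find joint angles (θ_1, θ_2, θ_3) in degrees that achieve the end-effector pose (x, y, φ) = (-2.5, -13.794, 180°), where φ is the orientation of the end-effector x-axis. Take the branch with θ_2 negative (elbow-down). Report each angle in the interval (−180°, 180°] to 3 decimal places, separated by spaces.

wrist centre = target − a_3·(cos φ, sin φ) = (4.5000, -13.7940)
cos θ_2 = (210.5244−9²−6²)/(2·9·6) = 0.8660; θ_2 = -30.0067° (elbow-down)
β = atan2(-13.7940,4.5000) = -71.9322°; ψ = atan2(-3.0006,14.1958) = -11.9351°
θ_1 = β − ψ = -59.9971°
θ_3 = φ − θ_1 − θ_2 = -89.9962° (wrapped to (-180°,180°])

-59.997 -30.007 -89.996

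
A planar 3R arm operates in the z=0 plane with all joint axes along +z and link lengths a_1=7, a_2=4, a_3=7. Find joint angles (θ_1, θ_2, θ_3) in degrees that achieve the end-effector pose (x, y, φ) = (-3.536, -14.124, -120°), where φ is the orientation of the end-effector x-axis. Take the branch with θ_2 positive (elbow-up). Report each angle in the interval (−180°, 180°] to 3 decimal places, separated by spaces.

-120.002 90.006 -90.004

wrist centre = target − a_3·(cos φ, sin φ) = (-0.0360, -8.0618)
cos θ_2 = (64.9943−7²−4²)/(2·7·4) = -0.0001; θ_2 = 90.0059° (elbow-up)
β = atan2(-8.0618,-0.0360) = -90.2559°; ψ = atan2(4.0000,6.9996) = 29.7463°
θ_1 = β − ψ = -120.0022°
θ_3 = φ − θ_1 − θ_2 = -90.0037° (wrapped to (-180°,180°])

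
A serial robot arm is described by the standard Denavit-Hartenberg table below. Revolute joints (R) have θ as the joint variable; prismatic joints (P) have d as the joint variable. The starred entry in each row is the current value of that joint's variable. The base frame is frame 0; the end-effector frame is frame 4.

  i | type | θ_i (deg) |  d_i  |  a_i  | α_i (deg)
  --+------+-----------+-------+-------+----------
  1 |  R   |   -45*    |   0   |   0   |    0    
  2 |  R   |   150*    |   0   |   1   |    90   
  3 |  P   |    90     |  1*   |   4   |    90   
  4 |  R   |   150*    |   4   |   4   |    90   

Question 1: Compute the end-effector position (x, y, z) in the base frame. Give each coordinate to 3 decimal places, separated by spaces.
after link 1: o_1 = (0.0000, 0.0000, 0.0000)
after link 2: o_2 = (-0.2588, 0.9659, 0.0000)
after link 3: o_3 = (0.7071, 1.2247, 4.0000)
after link 4: o_4 = (1.6037, 5.6061, 0.5359)

1.604 5.606 0.536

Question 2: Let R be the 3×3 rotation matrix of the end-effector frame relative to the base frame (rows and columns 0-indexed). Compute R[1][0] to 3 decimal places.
End-effector x-axis (col 0 of R) = (0.4830,0.1294,-0.8660)
R[1][0] = 0.1294

0.129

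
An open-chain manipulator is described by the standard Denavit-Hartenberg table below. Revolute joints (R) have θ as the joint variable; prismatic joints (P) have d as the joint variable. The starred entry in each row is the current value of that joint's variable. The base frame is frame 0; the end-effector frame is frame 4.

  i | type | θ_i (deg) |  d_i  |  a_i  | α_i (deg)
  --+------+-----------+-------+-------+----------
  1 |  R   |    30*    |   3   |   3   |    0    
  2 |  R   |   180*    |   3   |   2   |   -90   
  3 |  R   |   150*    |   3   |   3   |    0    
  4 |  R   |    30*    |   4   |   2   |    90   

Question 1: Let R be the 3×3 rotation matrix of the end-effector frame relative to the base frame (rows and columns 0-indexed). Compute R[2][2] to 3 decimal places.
-1.000

End-effector z-axis (col 2 of R) = (0.0000,-0.0000,-1.0000)
R[2][2] = -1.0000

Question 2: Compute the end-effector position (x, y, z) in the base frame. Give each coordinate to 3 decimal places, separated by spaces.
after link 1: o_1 = (2.5981, 1.5000, 3.0000)
after link 2: o_2 = (0.8660, 0.5000, 6.0000)
after link 3: o_3 = (4.6160, -0.7990, 4.5000)
after link 4: o_4 = (8.3481, -3.2631, 4.5000)

8.348 -3.263 4.500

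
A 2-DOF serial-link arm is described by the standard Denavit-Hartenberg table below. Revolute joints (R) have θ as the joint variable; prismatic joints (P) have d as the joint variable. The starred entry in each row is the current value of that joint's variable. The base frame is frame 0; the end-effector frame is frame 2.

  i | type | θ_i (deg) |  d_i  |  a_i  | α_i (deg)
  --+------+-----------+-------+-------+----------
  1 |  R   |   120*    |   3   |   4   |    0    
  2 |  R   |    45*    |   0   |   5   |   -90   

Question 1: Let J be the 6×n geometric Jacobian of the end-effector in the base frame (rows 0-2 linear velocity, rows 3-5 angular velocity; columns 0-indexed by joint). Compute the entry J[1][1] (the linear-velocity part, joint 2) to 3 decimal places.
-4.830

axis z_1 = (0.0000,0.0000,1.0000); lever o_n−o_1 = (-4.8296,1.2941,0.0000)
cross product → J_v[:, 1] = (-1.2941,-4.8296,0.0000)
J_ω[:, 1] = z_1
entry J[1][1] = -4.8296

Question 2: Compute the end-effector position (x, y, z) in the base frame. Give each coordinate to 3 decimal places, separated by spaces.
after link 1: o_1 = (-2.0000, 3.4641, 3.0000)
after link 2: o_2 = (-6.8296, 4.7582, 3.0000)

-6.830 4.758 3.000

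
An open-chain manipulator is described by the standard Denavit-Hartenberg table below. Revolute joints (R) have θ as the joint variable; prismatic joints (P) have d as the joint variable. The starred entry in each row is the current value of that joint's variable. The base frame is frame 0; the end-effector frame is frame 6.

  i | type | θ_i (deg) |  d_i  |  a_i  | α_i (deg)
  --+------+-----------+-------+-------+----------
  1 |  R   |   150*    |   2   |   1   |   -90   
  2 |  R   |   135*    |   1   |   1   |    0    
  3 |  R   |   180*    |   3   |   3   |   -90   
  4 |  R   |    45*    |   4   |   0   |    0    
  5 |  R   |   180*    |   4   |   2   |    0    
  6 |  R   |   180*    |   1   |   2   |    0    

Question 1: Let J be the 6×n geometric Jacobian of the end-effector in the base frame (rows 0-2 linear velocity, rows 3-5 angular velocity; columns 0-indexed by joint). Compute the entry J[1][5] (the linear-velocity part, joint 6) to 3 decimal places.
0.725

axis z_5 = (-0.6124,0.3536,-0.7071); lever o_n−o_5 = (-0.7713,2.0783,0.2929)
cross product → J_v[:, 5] = (1.5731,0.7247,-1.0000)
J_ω[:, 5] = z_5
entry J[1][5] = 0.7247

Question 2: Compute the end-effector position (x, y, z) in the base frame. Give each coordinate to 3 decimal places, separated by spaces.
-9.602 0.925 -2.950

after link 1: o_1 = (-0.8660, 0.5000, 2.0000)
after link 2: o_2 = (-0.7537, -0.7196, 1.2929)
after link 3: o_3 = (-4.0908, -2.2570, 3.4142)
after link 4: o_4 = (-6.5403, -0.8428, 0.5858)
after link 5: o_5 = (-8.8308, -1.1533, -3.2426)
after link 6: o_6 = (-9.6021, 0.9250, -2.9497)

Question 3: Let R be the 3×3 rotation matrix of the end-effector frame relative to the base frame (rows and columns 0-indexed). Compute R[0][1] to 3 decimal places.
End-effector y-axis (col 1 of R) = (0.7866,0.3624,-0.5000)
R[0][1] = 0.7866

0.787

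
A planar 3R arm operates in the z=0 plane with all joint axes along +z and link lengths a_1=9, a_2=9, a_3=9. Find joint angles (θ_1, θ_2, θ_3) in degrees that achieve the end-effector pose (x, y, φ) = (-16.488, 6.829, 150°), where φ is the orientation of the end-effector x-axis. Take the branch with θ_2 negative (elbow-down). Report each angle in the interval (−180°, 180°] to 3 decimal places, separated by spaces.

-134.998 -119.998 44.996

wrist centre = target − a_3·(cos φ, sin φ) = (-8.6938, 2.3290)
cos θ_2 = (81.0059−9²−9²)/(2·9·9) = -0.5000; θ_2 = -119.9976° (elbow-down)
β = atan2(2.3290,-8.6938) = 165.0030°; ψ = atan2(-7.7944,4.5003) = -59.9988°
θ_1 = β − ψ = 225.0018°
θ_3 = φ − θ_1 − θ_2 = 44.9958° (wrapped to (-180°,180°])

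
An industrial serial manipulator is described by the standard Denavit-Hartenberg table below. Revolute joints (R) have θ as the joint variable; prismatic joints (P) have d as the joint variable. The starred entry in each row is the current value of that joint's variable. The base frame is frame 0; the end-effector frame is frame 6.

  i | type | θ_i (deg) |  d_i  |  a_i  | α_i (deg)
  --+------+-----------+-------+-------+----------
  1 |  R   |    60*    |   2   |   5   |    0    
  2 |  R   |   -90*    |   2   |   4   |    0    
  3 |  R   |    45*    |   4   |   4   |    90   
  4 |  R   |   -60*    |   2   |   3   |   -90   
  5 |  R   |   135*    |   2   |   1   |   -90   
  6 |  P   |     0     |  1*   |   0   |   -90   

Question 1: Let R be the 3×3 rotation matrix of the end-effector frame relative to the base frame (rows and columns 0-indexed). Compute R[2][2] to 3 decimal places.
End-effector z-axis (col 2 of R) = (-0.8365,-0.2241,-0.5000)
R[2][2] = -0.5000

-0.500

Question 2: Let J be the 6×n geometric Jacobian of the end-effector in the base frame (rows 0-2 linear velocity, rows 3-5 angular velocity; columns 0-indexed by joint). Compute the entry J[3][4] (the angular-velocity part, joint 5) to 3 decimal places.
0.837

axis z_4 = (0.8365,0.2241,0.5000); lever o_n−o_4 = (0.9900,0.2653,2.2247)
cross product → J_v[:, 4] = (0.3660,-1.3660,-0.0000)
J_ω[:, 4] = z_4
entry J[3][4] = 0.8365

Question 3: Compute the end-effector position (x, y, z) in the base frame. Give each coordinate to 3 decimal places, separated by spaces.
after link 1: o_1 = (2.5000, 4.3301, 2.0000)
after link 2: o_2 = (5.9641, 2.3301, 4.0000)
after link 3: o_3 = (9.8278, 3.3654, 8.0000)
after link 4: o_4 = (11.7943, 1.8218, 5.4019)
after link 5: o_5 = (12.9428, 2.8616, 7.0143)
after link 6: o_6 = (12.7844, 2.0871, 7.6267)

12.784 2.087 7.627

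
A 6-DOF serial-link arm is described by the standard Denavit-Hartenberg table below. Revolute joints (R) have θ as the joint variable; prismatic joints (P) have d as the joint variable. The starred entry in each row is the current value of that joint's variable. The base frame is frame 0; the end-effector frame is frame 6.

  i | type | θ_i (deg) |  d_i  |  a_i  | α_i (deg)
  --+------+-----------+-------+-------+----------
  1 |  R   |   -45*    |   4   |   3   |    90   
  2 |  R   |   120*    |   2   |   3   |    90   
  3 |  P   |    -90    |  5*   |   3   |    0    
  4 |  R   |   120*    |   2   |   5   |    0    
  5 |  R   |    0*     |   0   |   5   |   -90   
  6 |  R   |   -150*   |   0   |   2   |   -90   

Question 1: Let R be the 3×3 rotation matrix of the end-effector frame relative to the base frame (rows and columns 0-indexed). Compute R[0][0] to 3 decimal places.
End-effector x-axis (col 0 of R) = (0.8775,-0.2652,-0.3995)
R[0][0] = 0.8775

0.878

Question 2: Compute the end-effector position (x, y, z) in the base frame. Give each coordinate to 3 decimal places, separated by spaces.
1.212 -5.644 16.799

after link 1: o_1 = (2.1213, -2.1213, 4.0000)
after link 2: o_2 = (-0.3536, -2.4749, 6.5981)
after link 3: o_3 = (4.8296, -3.4154, 9.0981)
after link 4: o_4 = (2.7557, -4.8770, 13.8481)
after link 5: o_5 = (-0.5430, -5.1138, 17.5981)
after link 6: o_6 = (1.2121, -5.6442, 16.7990)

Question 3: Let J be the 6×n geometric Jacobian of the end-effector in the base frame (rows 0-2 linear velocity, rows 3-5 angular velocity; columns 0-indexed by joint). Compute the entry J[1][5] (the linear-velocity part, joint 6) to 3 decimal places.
axis z_5 = (-0.4356,-0.7891,-0.4330); lever o_n−o_5 = (1.7551,-0.5303,-0.7990)
cross product → J_v[:, 5] = (0.4009,-1.1080,1.6160)
J_ω[:, 5] = z_5
entry J[1][5] = -1.1080

-1.108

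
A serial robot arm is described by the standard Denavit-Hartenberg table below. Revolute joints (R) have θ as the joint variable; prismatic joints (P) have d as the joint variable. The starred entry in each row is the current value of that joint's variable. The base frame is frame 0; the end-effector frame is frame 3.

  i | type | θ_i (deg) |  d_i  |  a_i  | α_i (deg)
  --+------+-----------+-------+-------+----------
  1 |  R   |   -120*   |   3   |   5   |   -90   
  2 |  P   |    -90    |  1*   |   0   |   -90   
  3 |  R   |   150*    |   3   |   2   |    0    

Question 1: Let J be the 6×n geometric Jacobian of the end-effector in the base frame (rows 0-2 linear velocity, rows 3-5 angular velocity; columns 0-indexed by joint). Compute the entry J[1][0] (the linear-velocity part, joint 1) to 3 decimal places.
-4.000

axis z_0 = ẑ; lever o_n−o_0 = (-4.0000,-6.9282,1.2679)
cross product → J_v[:, 0] = (6.9282,-4.0000,0.0000)
J_ω[:, 0] = z_0
entry J[1][0] = -4.0000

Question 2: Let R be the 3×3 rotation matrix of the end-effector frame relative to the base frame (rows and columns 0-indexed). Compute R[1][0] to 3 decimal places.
0.250

End-effector x-axis (col 0 of R) = (-0.4330,0.2500,-0.8660)
R[1][0] = 0.2500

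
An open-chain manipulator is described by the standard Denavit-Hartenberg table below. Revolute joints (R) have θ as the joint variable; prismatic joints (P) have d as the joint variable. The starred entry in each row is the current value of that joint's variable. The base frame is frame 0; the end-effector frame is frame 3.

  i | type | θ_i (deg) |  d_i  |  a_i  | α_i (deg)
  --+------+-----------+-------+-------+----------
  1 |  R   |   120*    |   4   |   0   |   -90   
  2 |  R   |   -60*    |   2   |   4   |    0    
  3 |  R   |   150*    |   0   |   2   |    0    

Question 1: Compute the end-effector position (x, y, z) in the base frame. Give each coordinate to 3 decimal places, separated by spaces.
-2.732 0.732 5.464

after link 1: o_1 = (0.0000, 0.0000, 4.0000)
after link 2: o_2 = (-2.7321, 0.7321, 7.4641)
after link 3: o_3 = (-2.7321, 0.7321, 5.4641)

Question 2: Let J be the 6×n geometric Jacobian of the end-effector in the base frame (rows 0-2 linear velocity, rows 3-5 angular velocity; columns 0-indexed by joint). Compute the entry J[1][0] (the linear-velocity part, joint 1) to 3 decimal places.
-2.732

axis z_0 = ẑ; lever o_n−o_0 = (-2.7321,0.7321,5.4641)
cross product → J_v[:, 0] = (-0.7321,-2.7321,0.0000)
J_ω[:, 0] = z_0
entry J[1][0] = -2.7321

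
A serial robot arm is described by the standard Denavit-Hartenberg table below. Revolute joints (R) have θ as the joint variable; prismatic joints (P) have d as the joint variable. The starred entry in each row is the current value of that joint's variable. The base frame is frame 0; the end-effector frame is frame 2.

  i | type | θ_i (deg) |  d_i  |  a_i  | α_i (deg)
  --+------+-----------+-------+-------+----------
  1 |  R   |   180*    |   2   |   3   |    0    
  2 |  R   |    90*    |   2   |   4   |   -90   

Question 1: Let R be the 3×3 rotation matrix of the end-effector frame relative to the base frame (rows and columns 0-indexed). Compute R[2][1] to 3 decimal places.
-1.000

End-effector y-axis (col 1 of R) = (0.0000,-0.0000,-1.0000)
R[2][1] = -1.0000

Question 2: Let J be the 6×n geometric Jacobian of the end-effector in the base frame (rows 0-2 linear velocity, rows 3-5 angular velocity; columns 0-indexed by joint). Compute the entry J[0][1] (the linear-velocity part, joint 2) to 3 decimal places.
axis z_1 = (0.0000,0.0000,1.0000); lever o_n−o_1 = (-0.0000,-4.0000,2.0000)
cross product → J_v[:, 1] = (4.0000,-0.0000,0.0000)
J_ω[:, 1] = z_1
entry J[0][1] = 4.0000

4.000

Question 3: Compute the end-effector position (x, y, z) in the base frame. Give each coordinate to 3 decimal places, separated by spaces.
-3.000 -4.000 4.000

after link 1: o_1 = (-3.0000, 0.0000, 2.0000)
after link 2: o_2 = (-3.0000, -4.0000, 4.0000)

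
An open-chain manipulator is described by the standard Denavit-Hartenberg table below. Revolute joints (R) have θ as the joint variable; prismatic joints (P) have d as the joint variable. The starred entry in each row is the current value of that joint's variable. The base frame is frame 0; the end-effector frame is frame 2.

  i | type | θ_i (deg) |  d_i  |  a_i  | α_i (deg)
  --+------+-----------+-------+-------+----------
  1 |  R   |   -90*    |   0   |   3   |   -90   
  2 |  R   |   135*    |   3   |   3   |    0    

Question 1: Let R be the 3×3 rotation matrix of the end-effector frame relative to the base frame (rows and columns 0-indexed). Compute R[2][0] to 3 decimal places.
End-effector x-axis (col 0 of R) = (0.0000,0.7071,-0.7071)
R[2][0] = -0.7071

-0.707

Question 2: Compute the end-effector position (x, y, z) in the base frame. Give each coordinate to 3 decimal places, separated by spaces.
after link 1: o_1 = (0.0000, -3.0000, 0.0000)
after link 2: o_2 = (3.0000, -0.8787, -2.1213)

3.000 -0.879 -2.121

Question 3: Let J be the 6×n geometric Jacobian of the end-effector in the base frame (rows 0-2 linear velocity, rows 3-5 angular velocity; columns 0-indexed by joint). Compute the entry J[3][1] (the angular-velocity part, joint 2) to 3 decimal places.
1.000

axis z_1 = (1.0000,0.0000,0.0000); lever o_n−o_1 = (3.0000,2.1213,-2.1213)
cross product → J_v[:, 1] = (-0.0000,2.1213,2.1213)
J_ω[:, 1] = z_1
entry J[3][1] = 1.0000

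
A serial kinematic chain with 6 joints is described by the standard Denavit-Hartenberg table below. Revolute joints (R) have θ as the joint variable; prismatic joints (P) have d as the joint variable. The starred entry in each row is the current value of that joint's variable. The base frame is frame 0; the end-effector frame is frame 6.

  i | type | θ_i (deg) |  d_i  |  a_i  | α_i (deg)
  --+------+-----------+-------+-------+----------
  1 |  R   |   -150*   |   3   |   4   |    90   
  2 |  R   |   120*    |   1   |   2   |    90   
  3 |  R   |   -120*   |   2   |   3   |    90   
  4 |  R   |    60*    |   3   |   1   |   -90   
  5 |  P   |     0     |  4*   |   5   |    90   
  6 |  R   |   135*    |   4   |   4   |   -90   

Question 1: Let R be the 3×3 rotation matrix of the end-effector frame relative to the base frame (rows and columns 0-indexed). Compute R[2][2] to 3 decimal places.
-0.595

End-effector z-axis (col 2 of R) = (0.7805,0.1918,-0.5950)
R[2][2] = -0.5950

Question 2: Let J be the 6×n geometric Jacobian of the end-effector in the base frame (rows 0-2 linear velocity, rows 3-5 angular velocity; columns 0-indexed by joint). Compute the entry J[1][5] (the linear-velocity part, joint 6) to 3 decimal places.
0.767

axis z_5 = (-0.6250,0.2165,-0.7500); lever o_n−o_5 = (-2.5601,4.6951,-1.8446)
cross product → J_v[:, 5] = (3.1219,0.7672,-2.3801)
J_ω[:, 5] = z_5
entry J[1][5] = 0.7672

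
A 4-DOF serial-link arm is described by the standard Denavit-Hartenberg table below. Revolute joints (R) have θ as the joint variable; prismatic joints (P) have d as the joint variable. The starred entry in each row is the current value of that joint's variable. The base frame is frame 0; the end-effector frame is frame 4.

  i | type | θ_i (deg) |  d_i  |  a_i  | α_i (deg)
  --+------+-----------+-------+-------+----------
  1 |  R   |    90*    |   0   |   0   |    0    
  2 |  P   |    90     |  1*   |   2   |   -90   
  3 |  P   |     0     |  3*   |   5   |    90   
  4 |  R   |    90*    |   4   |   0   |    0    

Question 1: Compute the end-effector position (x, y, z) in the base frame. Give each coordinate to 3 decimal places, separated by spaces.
-7.000 -3.000 5.000

after link 1: o_1 = (0.0000, 0.0000, 0.0000)
after link 2: o_2 = (-2.0000, 0.0000, 1.0000)
after link 3: o_3 = (-7.0000, -3.0000, 1.0000)
after link 4: o_4 = (-7.0000, -3.0000, 5.0000)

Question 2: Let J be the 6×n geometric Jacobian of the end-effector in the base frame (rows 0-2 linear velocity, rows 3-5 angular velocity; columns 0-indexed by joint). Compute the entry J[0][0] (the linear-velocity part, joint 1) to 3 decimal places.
axis z_0 = ẑ; lever o_n−o_0 = (-7.0000,-3.0000,5.0000)
cross product → J_v[:, 0] = (3.0000,-7.0000,0.0000)
J_ω[:, 0] = z_0
entry J[0][0] = 3.0000

3.000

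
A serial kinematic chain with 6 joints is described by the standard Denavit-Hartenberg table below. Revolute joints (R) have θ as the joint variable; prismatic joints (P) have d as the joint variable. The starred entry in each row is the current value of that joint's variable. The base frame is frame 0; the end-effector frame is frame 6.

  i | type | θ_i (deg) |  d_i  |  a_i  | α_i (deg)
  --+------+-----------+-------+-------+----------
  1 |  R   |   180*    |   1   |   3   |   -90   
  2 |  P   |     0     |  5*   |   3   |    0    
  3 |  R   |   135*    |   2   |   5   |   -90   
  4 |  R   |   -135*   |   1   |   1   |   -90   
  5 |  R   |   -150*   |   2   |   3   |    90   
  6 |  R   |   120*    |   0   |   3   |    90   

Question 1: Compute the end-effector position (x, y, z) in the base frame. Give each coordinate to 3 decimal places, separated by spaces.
1.222 -10.040 -3.747

after link 1: o_1 = (-3.0000, 0.0000, 1.0000)
after link 2: o_2 = (-6.0000, -5.0000, 1.0000)
after link 3: o_3 = (-2.4645, -7.0000, -2.5355)
after link 4: o_4 = (-2.2574, -7.7071, -1.3284)
after link 5: o_5 = (1.1023, -7.2842, -2.5668)
after link 6: o_6 = (1.2215, -10.0399, -3.7467)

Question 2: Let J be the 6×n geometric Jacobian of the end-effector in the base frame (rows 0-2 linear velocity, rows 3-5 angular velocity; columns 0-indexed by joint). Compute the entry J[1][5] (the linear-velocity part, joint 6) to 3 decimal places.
axis z_5 = (-0.3624,0.3536,-0.8624); lever o_n−o_5 = (0.1192,-2.7557,-1.1798)
cross product → J_v[:, 5] = (-2.7936,-0.5303,0.9564)
J_ω[:, 5] = z_5
entry J[1][5] = -0.5303

-0.530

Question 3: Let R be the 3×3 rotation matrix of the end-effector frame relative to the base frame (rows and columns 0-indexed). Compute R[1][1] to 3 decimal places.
0.354

End-effector y-axis (col 1 of R) = (-0.3624,0.3536,-0.8624)
R[1][1] = 0.3536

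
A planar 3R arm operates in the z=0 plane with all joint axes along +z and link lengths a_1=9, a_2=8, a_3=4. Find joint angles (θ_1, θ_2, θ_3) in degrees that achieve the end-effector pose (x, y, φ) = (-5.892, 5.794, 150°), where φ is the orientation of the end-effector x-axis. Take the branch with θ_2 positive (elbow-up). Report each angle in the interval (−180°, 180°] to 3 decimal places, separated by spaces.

59.998 150.003 -60.001

wrist centre = target − a_3·(cos φ, sin φ) = (-2.4279, 3.7940)
cos θ_2 = (20.2891−9²−8²)/(2·9·8) = -0.8660; θ_2 = 150.0026° (elbow-up)
β = atan2(3.7940,-2.4279) = 122.6164°; ψ = atan2(3.9997,2.0716) = 62.6183°
θ_1 = β − ψ = 59.9981°
θ_3 = φ − θ_1 − θ_2 = -60.0007° (wrapped to (-180°,180°])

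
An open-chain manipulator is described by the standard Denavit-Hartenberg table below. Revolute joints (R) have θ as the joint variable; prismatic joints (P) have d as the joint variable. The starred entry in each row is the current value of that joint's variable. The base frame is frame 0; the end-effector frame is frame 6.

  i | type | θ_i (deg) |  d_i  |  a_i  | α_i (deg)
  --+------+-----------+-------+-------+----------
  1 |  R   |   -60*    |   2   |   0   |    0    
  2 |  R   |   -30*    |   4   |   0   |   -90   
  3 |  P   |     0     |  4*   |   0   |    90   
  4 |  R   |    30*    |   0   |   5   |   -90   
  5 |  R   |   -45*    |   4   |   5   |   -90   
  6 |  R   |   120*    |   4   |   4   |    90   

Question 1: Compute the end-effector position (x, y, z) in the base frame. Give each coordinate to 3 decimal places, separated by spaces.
9.439 -8.349 5.293

after link 1: o_1 = (0.0000, 0.0000, 2.0000)
after link 2: o_2 = (0.0000, 0.0000, 6.0000)
after link 3: o_3 = (4.0000, 0.0000, 6.0000)
after link 4: o_4 = (6.5000, -4.3301, 6.0000)
after link 5: o_5 = (11.7319, -5.3920, 9.5355)
after link 6: o_6 = (9.4390, -8.3488, 5.2929)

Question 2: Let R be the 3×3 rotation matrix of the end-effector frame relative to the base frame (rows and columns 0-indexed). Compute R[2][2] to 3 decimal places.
0.612

End-effector z-axis (col 2 of R) = (-0.1268,-0.7803,0.6124)
R[2][2] = 0.6124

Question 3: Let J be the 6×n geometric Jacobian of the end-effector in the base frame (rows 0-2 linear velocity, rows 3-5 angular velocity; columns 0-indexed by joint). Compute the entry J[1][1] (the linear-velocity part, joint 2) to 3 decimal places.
axis z_1 = (0.0000,0.0000,1.0000); lever o_n−o_1 = (9.4390,-8.3488,3.2929)
cross product → J_v[:, 1] = (8.3488,9.4390,-0.0000)
J_ω[:, 1] = z_1
entry J[1][1] = 9.4390

9.439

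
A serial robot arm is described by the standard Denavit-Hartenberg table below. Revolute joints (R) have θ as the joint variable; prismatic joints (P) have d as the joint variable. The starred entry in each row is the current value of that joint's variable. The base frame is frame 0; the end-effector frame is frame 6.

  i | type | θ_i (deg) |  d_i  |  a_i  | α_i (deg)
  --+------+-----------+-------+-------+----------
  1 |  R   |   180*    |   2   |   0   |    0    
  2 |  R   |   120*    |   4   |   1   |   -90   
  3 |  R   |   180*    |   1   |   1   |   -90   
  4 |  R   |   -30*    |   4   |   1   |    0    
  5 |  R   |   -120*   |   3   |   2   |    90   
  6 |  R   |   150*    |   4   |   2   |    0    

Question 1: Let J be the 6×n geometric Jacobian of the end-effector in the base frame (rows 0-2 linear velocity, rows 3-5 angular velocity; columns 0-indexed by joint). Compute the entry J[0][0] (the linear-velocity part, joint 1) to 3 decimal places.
axis z_0 = ẑ; lever o_n−o_0 = (-0.9019,-2.0981,14.0000)
cross product → J_v[:, 0] = (2.0981,-0.9019,0.0000)
J_ω[:, 0] = z_0
entry J[0][0] = 2.0981

2.098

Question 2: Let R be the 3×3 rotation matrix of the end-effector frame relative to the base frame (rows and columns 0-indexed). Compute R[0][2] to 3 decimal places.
End-effector z-axis (col 2 of R) = (-0.5000,-0.8660,0.0000)
R[0][2] = -0.5000

-0.500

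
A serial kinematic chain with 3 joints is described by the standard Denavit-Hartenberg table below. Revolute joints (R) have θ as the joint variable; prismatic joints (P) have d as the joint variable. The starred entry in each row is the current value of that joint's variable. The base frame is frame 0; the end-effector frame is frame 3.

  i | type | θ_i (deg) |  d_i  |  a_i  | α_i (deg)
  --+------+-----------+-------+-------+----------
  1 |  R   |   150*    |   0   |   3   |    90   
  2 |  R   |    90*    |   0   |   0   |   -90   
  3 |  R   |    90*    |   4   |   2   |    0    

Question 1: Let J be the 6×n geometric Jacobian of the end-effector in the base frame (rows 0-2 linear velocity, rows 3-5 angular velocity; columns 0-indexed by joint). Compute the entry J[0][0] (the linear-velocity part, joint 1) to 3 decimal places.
axis z_0 = ẑ; lever o_n−o_0 = (-0.1340,-2.2321,0.0000)
cross product → J_v[:, 0] = (2.2321,-0.1340,0.0000)
J_ω[:, 0] = z_0
entry J[0][0] = 2.2321

2.232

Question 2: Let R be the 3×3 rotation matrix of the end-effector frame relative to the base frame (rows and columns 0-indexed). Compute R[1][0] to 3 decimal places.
-0.866

End-effector x-axis (col 0 of R) = (-0.5000,-0.8660,0.0000)
R[1][0] = -0.8660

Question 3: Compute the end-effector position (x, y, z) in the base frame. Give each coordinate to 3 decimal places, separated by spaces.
after link 1: o_1 = (-2.5981, 1.5000, 0.0000)
after link 2: o_2 = (-2.5981, 1.5000, 0.0000)
after link 3: o_3 = (-0.1340, -2.2321, 0.0000)

-0.134 -2.232 0.000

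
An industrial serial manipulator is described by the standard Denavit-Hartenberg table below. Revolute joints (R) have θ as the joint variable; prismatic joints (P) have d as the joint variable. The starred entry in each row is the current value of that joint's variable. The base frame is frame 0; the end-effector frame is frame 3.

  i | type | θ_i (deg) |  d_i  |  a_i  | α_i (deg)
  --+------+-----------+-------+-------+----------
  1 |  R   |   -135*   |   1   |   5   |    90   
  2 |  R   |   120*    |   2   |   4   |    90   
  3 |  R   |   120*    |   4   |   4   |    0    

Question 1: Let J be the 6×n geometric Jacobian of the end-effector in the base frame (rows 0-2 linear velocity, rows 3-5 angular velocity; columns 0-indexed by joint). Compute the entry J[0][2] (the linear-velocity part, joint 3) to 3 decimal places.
0.189

axis z_2 = (-0.6124,-0.6124,0.5000); lever o_n−o_2 = (-5.6061,-0.7071,0.2679)
cross product → J_v[:, 2] = (0.1895,-2.6390,-3.0000)
J_ω[:, 2] = z_2
entry J[0][2] = 0.1895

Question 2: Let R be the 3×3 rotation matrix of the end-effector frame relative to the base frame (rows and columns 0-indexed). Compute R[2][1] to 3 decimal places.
End-effector y-axis (col 1 of R) = (0.0474,-0.6597,-0.7500)
R[2][1] = -0.7500

-0.750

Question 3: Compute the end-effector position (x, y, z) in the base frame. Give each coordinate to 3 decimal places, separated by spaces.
-9.142 -1.414 4.732

after link 1: o_1 = (-3.5355, -3.5355, 1.0000)
after link 2: o_2 = (-3.5355, -0.7071, 4.4641)
after link 3: o_3 = (-9.1416, -1.4142, 4.7321)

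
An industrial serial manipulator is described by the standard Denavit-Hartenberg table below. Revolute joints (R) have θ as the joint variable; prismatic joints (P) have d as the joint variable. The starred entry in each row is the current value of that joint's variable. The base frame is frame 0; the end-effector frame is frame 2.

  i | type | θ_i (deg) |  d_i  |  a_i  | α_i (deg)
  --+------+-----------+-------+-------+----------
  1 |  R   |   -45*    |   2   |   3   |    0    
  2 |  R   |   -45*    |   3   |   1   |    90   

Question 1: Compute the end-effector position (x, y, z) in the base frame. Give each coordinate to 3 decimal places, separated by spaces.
after link 1: o_1 = (2.1213, -2.1213, 2.0000)
after link 2: o_2 = (2.1213, -3.1213, 5.0000)

2.121 -3.121 5.000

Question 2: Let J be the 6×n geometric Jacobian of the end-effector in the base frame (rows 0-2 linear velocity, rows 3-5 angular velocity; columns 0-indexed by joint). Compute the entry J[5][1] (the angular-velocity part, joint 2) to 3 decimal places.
axis z_1 = (0.0000,0.0000,1.0000); lever o_n−o_1 = (0.0000,-1.0000,3.0000)
cross product → J_v[:, 1] = (1.0000,0.0000,-0.0000)
J_ω[:, 1] = z_1
entry J[5][1] = 1.0000

1.000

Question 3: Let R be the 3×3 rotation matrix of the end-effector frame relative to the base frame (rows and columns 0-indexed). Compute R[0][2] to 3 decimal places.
End-effector z-axis (col 2 of R) = (-1.0000,-0.0000,0.0000)
R[0][2] = -1.0000

-1.000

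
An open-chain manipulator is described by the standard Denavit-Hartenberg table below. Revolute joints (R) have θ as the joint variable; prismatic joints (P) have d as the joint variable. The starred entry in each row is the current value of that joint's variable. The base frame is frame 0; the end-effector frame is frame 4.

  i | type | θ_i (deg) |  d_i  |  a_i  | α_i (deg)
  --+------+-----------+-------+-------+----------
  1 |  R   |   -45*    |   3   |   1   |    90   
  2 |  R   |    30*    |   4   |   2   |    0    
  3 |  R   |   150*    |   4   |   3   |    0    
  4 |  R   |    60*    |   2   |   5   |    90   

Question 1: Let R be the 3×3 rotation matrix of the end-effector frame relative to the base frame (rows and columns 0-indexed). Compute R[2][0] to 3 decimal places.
-0.866

End-effector x-axis (col 0 of R) = (-0.3536,0.3536,-0.8660)
R[2][0] = -0.8660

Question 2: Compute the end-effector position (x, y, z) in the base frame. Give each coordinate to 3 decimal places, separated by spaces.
-9.028 -5.114 -0.330

after link 1: o_1 = (0.7071, -0.7071, 3.0000)
after link 2: o_2 = (-0.8966, -4.7603, 4.0000)
after link 3: o_3 = (-5.8463, -5.4674, 4.0000)
after link 4: o_4 = (-9.0283, -5.1138, -0.3301)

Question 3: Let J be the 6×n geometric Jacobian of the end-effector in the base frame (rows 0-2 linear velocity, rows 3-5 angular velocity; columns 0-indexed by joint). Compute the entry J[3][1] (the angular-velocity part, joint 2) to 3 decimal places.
-0.707

axis z_1 = (-0.7071,-0.7071,0.0000); lever o_n−o_1 = (-9.7354,-4.4067,-3.3301)
cross product → J_v[:, 1] = (2.3548,-2.3548,-3.7679)
J_ω[:, 1] = z_1
entry J[3][1] = -0.7071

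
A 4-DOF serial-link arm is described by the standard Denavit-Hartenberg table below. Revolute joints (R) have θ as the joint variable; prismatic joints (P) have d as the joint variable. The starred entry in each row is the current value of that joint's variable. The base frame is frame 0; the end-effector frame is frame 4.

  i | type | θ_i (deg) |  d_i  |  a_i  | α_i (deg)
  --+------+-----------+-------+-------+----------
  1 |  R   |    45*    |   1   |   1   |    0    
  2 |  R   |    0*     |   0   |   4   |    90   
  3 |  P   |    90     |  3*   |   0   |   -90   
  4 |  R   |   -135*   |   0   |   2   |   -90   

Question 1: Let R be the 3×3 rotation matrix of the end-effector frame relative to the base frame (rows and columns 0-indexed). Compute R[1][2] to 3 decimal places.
End-effector z-axis (col 2 of R) = (0.5000,-0.5000,0.7071)
R[1][2] = -0.5000

-0.500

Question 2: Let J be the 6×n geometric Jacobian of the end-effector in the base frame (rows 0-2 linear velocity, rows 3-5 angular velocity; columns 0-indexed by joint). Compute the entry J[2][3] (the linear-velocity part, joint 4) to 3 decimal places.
axis z_3 = (-0.7071,-0.7071,0.0000); lever o_n−o_3 = (1.0000,-1.0000,-1.4142)
cross product → J_v[:, 3] = (1.0000,-1.0000,1.4142)
J_ω[:, 3] = z_3
entry J[2][3] = 1.4142

1.414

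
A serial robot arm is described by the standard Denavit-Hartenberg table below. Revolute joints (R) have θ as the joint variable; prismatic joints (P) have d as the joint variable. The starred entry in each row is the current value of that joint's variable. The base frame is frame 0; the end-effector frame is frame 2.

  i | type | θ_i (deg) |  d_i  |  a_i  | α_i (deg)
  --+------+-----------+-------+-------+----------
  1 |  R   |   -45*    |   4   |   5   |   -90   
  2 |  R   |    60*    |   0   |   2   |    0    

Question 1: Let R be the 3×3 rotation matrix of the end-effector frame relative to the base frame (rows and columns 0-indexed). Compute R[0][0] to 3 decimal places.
0.354

End-effector x-axis (col 0 of R) = (0.3536,-0.3536,-0.8660)
R[0][0] = 0.3536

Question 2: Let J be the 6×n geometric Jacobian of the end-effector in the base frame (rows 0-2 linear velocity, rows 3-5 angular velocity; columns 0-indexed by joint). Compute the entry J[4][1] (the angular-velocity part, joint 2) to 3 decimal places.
axis z_1 = (0.7071,0.7071,0.0000); lever o_n−o_1 = (0.7071,-0.7071,-1.7321)
cross product → J_v[:, 1] = (-1.2247,1.2247,-1.0000)
J_ω[:, 1] = z_1
entry J[4][1] = 0.7071

0.707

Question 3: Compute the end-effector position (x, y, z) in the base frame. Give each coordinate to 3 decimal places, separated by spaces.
4.243 -4.243 2.268

after link 1: o_1 = (3.5355, -3.5355, 4.0000)
after link 2: o_2 = (4.2426, -4.2426, 2.2679)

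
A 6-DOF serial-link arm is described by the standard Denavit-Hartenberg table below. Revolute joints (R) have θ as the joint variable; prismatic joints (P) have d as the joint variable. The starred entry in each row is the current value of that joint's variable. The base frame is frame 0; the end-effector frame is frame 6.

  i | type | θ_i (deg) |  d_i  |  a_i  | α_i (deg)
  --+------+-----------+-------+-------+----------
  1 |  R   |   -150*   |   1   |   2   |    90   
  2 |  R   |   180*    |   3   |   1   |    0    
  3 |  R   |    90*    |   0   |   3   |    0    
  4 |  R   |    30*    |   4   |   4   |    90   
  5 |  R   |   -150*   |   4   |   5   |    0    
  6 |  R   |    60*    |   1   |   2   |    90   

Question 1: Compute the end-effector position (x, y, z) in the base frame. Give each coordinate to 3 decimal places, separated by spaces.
1.777 3.913 -4.214

after link 1: o_1 = (-1.7321, -1.0000, 1.0000)
after link 2: o_2 = (-2.3660, 2.0981, 1.0000)
after link 3: o_3 = (-2.3660, 2.0981, -2.0000)
after link 4: o_4 = (-6.0981, 4.5622, -5.4641)
after link 5: o_5 = (0.0269, 5.2117, -3.7141)
after link 6: o_6 = (1.7769, 3.9127, -4.2141)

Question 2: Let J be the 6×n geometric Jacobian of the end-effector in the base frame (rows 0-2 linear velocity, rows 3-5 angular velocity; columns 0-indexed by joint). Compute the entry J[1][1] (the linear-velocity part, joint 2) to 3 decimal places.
axis z_1 = (-0.5000,0.8660,0.0000); lever o_n−o_1 = (3.5090,4.9127,-5.2141)
cross product → J_v[:, 1] = (-4.5155,-2.6071,-5.4952)
J_ω[:, 1] = z_1
entry J[1][1] = -2.6071

-2.607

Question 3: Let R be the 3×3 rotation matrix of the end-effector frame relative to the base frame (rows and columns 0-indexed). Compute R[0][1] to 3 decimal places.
End-effector y-axis (col 1 of R) = (0.7500,0.4330,-0.5000)
R[0][1] = 0.7500

0.750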